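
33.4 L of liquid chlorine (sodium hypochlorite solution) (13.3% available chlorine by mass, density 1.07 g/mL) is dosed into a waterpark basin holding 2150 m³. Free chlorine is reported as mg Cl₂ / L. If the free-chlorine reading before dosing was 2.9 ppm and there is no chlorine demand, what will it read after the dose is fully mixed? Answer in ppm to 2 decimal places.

5.11 ppm

Volume: 2150 m³ = 2,150,000 L.
Mass of solution: 33.4 L × 1000 mL/L × 1.07 g/mL = 35,740 g.
Available chlorine delivered: 35,740 g × 0.133 = 4753 g as Cl₂.
Concentration rise: 4753 g / 2,150,000 L = 2.211 mg/L = 2.21 ppm.
Final FC: 2.9 + 2.21 = 5.11 ppm.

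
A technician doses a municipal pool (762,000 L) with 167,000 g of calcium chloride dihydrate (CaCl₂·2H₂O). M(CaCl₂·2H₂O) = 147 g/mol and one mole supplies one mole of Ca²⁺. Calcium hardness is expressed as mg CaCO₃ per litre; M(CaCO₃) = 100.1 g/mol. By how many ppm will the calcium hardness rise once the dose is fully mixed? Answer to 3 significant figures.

149 ppm

Moles of Ca²⁺: 167,000 g ÷ 147 g/mol = 1136 mol.
As CaCO₃: 1136 mol × 100.1 g/mol = 113,700 g.
Rise: 113,700 g / 762,000 L × 1000 = 149.2 mg/L.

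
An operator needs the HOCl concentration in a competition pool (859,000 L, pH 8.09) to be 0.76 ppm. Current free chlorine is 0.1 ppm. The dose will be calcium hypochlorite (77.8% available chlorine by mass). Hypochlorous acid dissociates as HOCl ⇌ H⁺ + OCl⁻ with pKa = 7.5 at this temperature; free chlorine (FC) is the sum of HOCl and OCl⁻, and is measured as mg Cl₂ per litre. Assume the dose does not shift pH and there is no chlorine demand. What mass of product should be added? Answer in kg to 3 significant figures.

3.99 kg

[OCl⁻]/[HOCl] = 10^(pH − pKa) = 10^(8.09 − 7.5) = 3.89; fraction as HOCl = 1/(1 + 3.89) = 0.2045.
Free chlorine required for 0.76 ppm HOCl: 0.76 / 0.2045 = 3.717 ppm.
FC to add: 3.717 − 0.1 = 3.617 mg/L as Cl₂.
Cl₂ equivalent: 3.617 mg/L × 859,000 L = 3107 g.
Product at 77.8% available Cl: 3107 / 0.778 = 3993 g.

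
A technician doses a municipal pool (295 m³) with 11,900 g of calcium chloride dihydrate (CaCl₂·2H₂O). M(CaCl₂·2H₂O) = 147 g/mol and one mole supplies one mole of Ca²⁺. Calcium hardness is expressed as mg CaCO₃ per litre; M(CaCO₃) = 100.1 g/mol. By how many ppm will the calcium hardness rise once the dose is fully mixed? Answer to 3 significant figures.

27.5 ppm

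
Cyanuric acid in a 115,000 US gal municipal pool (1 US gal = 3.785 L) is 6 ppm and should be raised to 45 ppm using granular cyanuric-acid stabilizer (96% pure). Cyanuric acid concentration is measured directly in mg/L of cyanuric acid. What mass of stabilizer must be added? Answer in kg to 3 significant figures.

17.7 kg

Volume: 115,000 US gal × 3.785 L/gal = 435,275 L.
CYA to add: (45 − 6) = 39 mg/L × 435,275 L = 16,980 g cyanuric acid.
At 96% purity: 16,980 / 0.96 = 17,680 g product.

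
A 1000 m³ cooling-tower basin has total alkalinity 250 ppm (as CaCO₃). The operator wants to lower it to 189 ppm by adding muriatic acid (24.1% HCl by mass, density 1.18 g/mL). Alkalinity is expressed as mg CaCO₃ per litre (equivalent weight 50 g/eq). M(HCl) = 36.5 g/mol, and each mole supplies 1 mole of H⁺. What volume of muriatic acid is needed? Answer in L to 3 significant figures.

157 L

Volume: 1000 m³ = 1,000,000 L.
Alkalinity to neutralize: (250 − 189) = 61 mg/L as CaCO₃ × 1,000,000 L = 61,000 g as CaCO₃.
Equivalents of H⁺ required: 61,000 ÷ 50 g/eq = 1220 eq = 1220 mol HCl.
Mass of HCl: 1220 × 36.5 = 44,530 g.
Mass of 24.1% solution: 44,530 / 0.241 = 184,800 g.
Volume: 184,800 g ÷ 1.18 g/mL = 156,600 mL.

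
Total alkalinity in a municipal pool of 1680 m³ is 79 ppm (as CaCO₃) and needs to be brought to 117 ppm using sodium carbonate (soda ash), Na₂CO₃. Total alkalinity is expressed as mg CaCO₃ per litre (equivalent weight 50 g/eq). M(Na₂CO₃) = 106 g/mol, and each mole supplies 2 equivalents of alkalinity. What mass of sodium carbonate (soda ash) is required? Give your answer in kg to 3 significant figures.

67.7 kg

Volume: 1680 m³ = 1,680,000 L.
Alkalinity to add: (117 − 79) = 38 mg/L as CaCO₃ × 1,680,000 L = 63,840 g as CaCO₃.
Equivalents: 63,840 g ÷ 50 g/eq = 1277 eq.
Each mole of Na₂CO₃ supplies 2 eq, so 1277 / 2 = 638.4 mol.
Mass: 638.4 mol × 106 g/mol = 67,670 g.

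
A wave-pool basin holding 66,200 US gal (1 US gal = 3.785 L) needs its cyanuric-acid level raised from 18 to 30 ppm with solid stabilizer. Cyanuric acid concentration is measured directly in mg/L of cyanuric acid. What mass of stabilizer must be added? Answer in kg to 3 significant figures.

Volume: 66,200 US gal × 3.785 L/gal = 250,567 L.
CYA to add: (30 − 18) = 12 mg/L × 250,567 L = 3007 g cyanuric acid.

3.01 kg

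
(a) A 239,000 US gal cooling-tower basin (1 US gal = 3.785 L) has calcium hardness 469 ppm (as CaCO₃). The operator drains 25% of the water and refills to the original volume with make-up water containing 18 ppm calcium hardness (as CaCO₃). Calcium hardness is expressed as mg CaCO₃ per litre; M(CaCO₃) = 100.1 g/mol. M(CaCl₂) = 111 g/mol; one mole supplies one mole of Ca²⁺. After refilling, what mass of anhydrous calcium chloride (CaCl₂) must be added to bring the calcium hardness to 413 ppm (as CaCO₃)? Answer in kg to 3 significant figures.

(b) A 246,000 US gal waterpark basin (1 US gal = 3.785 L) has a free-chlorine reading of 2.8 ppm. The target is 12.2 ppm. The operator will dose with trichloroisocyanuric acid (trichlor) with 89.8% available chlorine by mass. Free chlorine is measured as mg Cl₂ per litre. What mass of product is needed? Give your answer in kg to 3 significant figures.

(a) 56.9 kg; (b) 9.75 kg

(a) Volume: 239,000 US gal × 3.785 L/gal = 904,615 L.
(a) After draining 25% and refilling: 469 × 0.75 + 18 × 0.25 = 356.25 ppm.
(a) Deficit to target: 413 − 356.25 = 56.75 mg/L.
(a) As CaCO₃: 56.75 mg/L × 904,615 L = 51,340 g; ÷ 100.1 = 512.9 mol Ca²⁺.
(a) Mass: 512.9 × 111 = 56,930 g.

(b) Volume: 246,000 US gal × 3.785 L/gal = 931,110 L.
(b) Chlorine deficit: 12.2 − 2.8 = 9.4 ppm = 9.4 mg/L as Cl₂.
(b) Cl₂ equivalent needed: 9.4 mg/L × 931,110 L = 8,752,000 mg = 8752 g.
(b) Product at 89.8% available chlorine: 8752 / 0.898 = 9747 g.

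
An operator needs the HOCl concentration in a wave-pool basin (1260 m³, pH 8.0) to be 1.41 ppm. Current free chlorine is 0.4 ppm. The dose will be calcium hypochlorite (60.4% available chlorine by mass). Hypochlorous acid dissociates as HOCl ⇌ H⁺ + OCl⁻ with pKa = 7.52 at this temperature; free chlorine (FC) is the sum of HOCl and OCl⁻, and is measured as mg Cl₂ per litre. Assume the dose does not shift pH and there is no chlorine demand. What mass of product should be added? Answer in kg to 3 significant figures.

Volume: 1260 m³ = 1,260,000 L.
[OCl⁻]/[HOCl] = 10^(pH − pKa) = 10^(8.0 − 7.52) = 3.02; fraction as HOCl = 1/(1 + 3.02) = 0.2488.
Free chlorine required for 1.41 ppm HOCl: 1.41 / 0.2488 = 5.668 ppm.
FC to add: 5.668 − 0.4 = 5.268 mg/L as Cl₂.
Cl₂ equivalent: 5.268 mg/L × 1,260,000 L = 6638 g.
Product at 60.4% available Cl: 6638 / 0.604 = 10,990 g.

11.0 kg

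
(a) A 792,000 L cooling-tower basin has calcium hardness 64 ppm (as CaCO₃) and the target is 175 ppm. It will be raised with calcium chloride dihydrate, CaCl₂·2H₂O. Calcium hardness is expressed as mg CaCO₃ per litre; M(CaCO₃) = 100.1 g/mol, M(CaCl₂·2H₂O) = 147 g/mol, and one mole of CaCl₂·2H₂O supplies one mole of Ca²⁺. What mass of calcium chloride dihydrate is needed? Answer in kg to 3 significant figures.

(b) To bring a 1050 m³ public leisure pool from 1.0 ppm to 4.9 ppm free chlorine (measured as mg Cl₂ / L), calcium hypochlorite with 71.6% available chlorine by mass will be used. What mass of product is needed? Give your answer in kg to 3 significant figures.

(a) Hardness to add: (175 − 64) = 111 mg/L as CaCO₃ × 792,000 L = 87,910 g as CaCO₃.
(a) Moles of Ca²⁺ (1 mol Ca²⁺ ≡ 1 mol CaCO₃): 87,910 / 100.1 g/mol = 878.2 mol.
(a) Mass of CaCl₂·2H₂O: 878.2 × 147 = 129,100 g.

(b) Volume: 1050 m³ = 1,050,000 L.
(b) Chlorine deficit: 4.9 − 1.0 = 3.9 ppm = 3.9 mg/L as Cl₂.
(b) Cl₂ equivalent needed: 3.9 mg/L × 1,050,000 L = 4,095,000 mg = 4095 g.
(b) Product at 71.6% available chlorine: 4095 / 0.716 = 5719 g.

(a) 129 kg; (b) 5.72 kg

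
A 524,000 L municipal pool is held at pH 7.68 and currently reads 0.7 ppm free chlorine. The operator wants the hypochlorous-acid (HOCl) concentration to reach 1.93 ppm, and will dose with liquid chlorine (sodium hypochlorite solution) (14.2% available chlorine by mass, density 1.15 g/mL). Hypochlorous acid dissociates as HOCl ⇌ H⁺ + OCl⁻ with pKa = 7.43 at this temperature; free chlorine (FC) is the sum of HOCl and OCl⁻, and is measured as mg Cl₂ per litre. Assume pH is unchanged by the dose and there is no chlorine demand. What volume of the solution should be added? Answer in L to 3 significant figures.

15.0 L

[OCl⁻]/[HOCl] = 10^(pH − pKa) = 10^(7.68 − 7.43) = 1.778; fraction as HOCl = 1/(1 + 1.778) = 0.3599.
Free chlorine required for 1.93 ppm HOCl: 1.93 / 0.3599 = 5.362 ppm.
FC to add: 5.362 − 0.7 = 4.662 mg/L as Cl₂.
Cl₂ equivalent: 4.662 mg/L × 524,000 L = 2443 g.
Product at 14.2% available Cl: 2443 / 0.142 = 17,200 g.
Volume: 17,200 g ÷ 1.15 g/mL = 14,960 mL.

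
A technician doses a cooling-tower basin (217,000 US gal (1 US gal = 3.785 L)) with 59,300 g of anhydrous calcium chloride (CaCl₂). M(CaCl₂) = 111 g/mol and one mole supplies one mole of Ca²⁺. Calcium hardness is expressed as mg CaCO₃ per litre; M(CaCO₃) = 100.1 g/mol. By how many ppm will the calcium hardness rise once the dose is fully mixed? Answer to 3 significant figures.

Volume: 217,000 US gal × 3.785 L/gal = 821,345 L.
Moles of Ca²⁺: 59,300 g ÷ 111 g/mol = 534.2 mol.
As CaCO₃: 534.2 mol × 100.1 g/mol = 53,480 g.
Rise: 53,480 g / 821,345 L × 1000 = 65.11 mg/L.

65.1 ppm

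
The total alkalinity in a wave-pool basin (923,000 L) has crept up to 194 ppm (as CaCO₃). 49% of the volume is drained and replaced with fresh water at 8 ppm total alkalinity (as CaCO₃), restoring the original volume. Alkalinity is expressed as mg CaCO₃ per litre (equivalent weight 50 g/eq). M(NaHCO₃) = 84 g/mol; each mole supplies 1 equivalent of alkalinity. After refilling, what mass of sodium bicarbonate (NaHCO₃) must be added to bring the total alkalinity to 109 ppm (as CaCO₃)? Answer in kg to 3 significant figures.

After draining 49% and refilling: 194 × 0.51 + 8 × 0.49 = 102.86 ppm.
Deficit to target: 109 − 102.86 = 6.14 mg/L.
As CaCO₃: 6.14 mg/L × 923,000 L = 5667 g; ÷ 50 g/eq ÷ 1 = 113.3 mol NaHCO₃.
Mass: 113.3 × 84 = 9521 g.

9.52 kg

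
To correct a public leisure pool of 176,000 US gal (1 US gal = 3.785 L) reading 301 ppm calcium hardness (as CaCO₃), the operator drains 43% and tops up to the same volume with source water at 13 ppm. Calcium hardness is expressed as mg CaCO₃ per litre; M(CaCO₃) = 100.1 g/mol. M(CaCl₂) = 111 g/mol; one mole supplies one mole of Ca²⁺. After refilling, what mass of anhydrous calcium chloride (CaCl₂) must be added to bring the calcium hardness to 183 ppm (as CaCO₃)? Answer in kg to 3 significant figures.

4.31 kg

Volume: 176,000 US gal × 3.785 L/gal = 666,160 L.
After draining 43% and refilling: 301 × 0.57 + 13 × 0.43 = 177.16 ppm.
Deficit to target: 183 − 177.16 = 5.84 mg/L.
As CaCO₃: 5.84 mg/L × 666,160 L = 3890 g; ÷ 100.1 = 38.86 mol Ca²⁺.
Mass: 38.86 × 111 = 4314 g.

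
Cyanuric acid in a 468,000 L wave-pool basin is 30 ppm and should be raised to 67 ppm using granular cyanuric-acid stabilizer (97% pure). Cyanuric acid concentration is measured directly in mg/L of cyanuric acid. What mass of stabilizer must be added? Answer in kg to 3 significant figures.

17.9 kg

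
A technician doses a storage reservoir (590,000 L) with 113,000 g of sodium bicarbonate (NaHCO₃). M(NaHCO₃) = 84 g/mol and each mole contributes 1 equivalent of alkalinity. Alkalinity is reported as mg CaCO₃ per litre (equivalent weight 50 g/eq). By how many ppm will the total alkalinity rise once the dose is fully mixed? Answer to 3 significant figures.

Moles of NaHCO₃: 113,000 g ÷ 84 g/mol = 1345 mol → 1345 eq of alkalinity.
As CaCO₃: 1345 eq × 50 g/eq = 67,260 g.
Rise: 67,260 g / 590,000 L × 1000 = 114 mg/L.

114 ppm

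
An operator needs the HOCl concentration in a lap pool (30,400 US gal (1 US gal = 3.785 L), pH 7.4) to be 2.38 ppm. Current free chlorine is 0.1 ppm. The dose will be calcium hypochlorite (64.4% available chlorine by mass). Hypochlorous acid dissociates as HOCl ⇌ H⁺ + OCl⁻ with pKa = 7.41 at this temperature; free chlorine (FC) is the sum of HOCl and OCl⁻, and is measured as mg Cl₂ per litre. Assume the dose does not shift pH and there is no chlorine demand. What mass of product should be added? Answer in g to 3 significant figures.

Volume: 30,400 US gal × 3.785 L/gal = 115,064 L.
[OCl⁻]/[HOCl] = 10^(pH − pKa) = 10^(7.4 − 7.41) = 0.9772; fraction as HOCl = 1/(1 + 0.9772) = 0.5058.
Free chlorine required for 2.38 ppm HOCl: 2.38 / 0.5058 = 4.706 ppm.
FC to add: 4.706 − 0.1 = 4.606 mg/L as Cl₂.
Cl₂ equivalent: 4.606 mg/L × 115,064 L = 530 g.
Product at 64.4% available Cl: 530 / 0.644 = 822.9 g.

823 g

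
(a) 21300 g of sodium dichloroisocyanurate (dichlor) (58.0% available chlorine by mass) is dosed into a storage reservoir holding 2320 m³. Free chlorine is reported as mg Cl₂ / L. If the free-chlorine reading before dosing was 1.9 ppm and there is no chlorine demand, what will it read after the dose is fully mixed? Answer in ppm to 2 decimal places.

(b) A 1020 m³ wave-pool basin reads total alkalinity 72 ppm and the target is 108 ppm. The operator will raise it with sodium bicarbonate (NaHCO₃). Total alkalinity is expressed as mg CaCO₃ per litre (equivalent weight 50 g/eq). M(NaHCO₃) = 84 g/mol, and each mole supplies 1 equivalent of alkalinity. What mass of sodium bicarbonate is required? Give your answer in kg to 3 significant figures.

(a) 7.22 ppm; (b) 61.7 kg

(a) Volume: 2320 m³ = 2,320,000 L.
(a) Available chlorine delivered: 21,300 g × 0.58 = 12,350 g as Cl₂.
(a) Concentration rise: 12,350 g / 2,320,000 L = 5.325 mg/L = 5.33 ppm.
(a) Final FC: 1.9 + 5.33 = 7.22 ppm.

(b) Volume: 1020 m³ = 1,020,000 L.
(b) Alkalinity to add: (108 − 72) = 36 mg/L as CaCO₃ × 1,020,000 L = 36,720 g as CaCO₃.
(b) Equivalents: 36,720 g ÷ 50 g/eq = 734.4 eq.
(b) NaHCO₃ supplies 1 eq per mole → 734.4 mol.
(b) Mass: 734.4 mol × 84 g/mol = 61,690 g.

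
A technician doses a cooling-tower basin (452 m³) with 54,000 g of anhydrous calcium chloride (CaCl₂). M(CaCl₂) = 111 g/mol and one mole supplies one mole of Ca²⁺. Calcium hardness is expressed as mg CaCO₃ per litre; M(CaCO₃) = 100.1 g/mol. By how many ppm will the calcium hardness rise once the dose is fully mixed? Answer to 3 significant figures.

108 ppm

Volume: 452 m³ = 452,000 L.
Moles of Ca²⁺: 54,000 g ÷ 111 g/mol = 486.5 mol.
As CaCO₃: 486.5 mol × 100.1 g/mol = 48,700 g.
Rise: 48,700 g / 452,000 L × 1000 = 107.7 mg/L.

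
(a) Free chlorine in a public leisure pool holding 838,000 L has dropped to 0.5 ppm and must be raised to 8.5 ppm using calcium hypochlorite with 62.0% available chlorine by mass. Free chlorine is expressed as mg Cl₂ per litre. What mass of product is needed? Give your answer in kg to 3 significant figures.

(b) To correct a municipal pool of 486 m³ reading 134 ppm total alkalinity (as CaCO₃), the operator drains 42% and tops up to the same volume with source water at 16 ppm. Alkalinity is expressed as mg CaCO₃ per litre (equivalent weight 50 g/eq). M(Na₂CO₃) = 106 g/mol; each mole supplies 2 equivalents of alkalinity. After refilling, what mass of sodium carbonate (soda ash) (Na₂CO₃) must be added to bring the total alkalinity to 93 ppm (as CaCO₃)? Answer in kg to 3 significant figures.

(a) 10.8 kg; (b) 4.41 kg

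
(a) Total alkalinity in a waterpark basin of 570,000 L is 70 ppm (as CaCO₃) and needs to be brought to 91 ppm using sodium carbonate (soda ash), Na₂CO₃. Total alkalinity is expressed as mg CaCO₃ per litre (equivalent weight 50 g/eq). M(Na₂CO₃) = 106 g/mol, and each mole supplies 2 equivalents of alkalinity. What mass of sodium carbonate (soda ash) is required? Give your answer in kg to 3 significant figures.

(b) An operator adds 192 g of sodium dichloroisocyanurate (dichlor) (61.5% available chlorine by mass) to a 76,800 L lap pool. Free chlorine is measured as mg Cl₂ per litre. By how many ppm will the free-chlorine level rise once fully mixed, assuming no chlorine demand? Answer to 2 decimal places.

(a) Alkalinity to add: (91 − 70) = 21 mg/L as CaCO₃ × 570,000 L = 11,970 g as CaCO₃.
(a) Equivalents: 11,970 g ÷ 50 g/eq = 239.4 eq.
(a) Each mole of Na₂CO₃ supplies 2 eq, so 239.4 / 2 = 119.7 mol.
(a) Mass: 119.7 mol × 106 g/mol = 12,690 g.

(b) Available chlorine delivered: 192 g × 0.615 = 118.1 g as Cl₂.
(b) Concentration rise: 118.1 g / 76,800 L = 1.538 mg/L = 1.54 ppm.

(a) 12.7 kg; (b) 1.54 ppm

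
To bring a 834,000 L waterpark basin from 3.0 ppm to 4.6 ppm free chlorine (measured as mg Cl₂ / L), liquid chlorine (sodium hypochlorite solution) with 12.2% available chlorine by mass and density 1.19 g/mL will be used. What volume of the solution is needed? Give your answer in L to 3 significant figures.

Chlorine deficit: 4.6 − 3.0 = 1.6 ppm = 1.6 mg/L as Cl₂.
Cl₂ equivalent needed: 1.6 mg/L × 834,000 L = 1,334,000 mg = 1334 g.
Product at 12.2% available chlorine: 1334 / 0.122 = 10,940 g.
Volume at density 1.19 g/mL: 10,940 g ÷ 1.19 g/mL = 9191 mL.

9.19 L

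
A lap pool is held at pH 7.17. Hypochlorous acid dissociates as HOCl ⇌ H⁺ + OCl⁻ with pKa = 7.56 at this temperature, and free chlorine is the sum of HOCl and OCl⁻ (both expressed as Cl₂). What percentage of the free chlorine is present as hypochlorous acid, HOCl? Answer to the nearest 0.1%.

71.1%

[OCl⁻]/[HOCl] = 10^(pH − pKa) = 10^(7.17 − 7.56) = 10^-0.39 = 0.4074.
Fraction as HOCl = 1 / (1 + 0.4074) = 0.7105.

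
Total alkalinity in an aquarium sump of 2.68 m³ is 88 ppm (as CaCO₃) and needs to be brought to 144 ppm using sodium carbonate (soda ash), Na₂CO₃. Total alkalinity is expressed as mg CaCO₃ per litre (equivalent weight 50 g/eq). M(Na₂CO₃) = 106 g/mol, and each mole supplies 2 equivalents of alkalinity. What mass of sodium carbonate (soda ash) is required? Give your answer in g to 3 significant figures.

159 g

Volume: 2.68 m³ = 2,680 L.
Alkalinity to add: (144 − 88) = 56 mg/L as CaCO₃ × 2,680 L = 150.1 g as CaCO₃.
Equivalents: 150.1 g ÷ 50 g/eq = 3.002 eq.
Each mole of Na₂CO₃ supplies 2 eq, so 3.002 / 2 = 1.501 mol.
Mass: 1.501 mol × 106 g/mol = 159.1 g.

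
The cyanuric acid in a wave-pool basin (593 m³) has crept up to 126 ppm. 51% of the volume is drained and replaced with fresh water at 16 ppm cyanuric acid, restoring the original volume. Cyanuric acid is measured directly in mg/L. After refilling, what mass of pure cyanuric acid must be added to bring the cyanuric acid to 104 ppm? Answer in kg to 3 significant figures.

20.2 kg

Volume: 593 m³ = 593,000 L.
After draining 51% and refilling: 126 × 0.49 + 16 × 0.51 = 69.9 ppm.
Deficit to target: 104 − 69.9 = 34.1 mg/L.
Mass: 34.1 mg/L × 593,000 L = 20,220 g cyanuric acid.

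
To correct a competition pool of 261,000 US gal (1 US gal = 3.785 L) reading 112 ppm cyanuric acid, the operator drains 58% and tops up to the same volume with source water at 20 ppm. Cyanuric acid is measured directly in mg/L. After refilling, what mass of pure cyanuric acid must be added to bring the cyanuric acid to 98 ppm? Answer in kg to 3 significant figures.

38.9 kg

Volume: 261,000 US gal × 3.785 L/gal = 987,885 L.
After draining 58% and refilling: 112 × 0.42 + 20 × 0.58 = 58.64 ppm.
Deficit to target: 98 − 58.64 = 39.36 mg/L.
Mass: 39.36 mg/L × 987,885 L = 38,880 g cyanuric acid.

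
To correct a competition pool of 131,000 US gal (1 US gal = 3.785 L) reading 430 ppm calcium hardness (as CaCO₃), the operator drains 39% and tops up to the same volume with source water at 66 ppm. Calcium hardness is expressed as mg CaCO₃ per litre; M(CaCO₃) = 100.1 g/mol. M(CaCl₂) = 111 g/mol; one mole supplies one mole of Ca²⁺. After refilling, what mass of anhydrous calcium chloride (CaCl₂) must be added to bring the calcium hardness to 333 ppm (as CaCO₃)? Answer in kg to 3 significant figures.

Volume: 131,000 US gal × 3.785 L/gal = 495,835 L.
After draining 39% and refilling: 430 × 0.61 + 66 × 0.39 = 288.04 ppm.
Deficit to target: 333 − 288.04 = 44.96 mg/L.
As CaCO₃: 44.96 mg/L × 495,835 L = 22,290 g; ÷ 100.1 = 222.7 mol Ca²⁺.
Mass: 222.7 × 111 = 24,720 g.

24.7 kg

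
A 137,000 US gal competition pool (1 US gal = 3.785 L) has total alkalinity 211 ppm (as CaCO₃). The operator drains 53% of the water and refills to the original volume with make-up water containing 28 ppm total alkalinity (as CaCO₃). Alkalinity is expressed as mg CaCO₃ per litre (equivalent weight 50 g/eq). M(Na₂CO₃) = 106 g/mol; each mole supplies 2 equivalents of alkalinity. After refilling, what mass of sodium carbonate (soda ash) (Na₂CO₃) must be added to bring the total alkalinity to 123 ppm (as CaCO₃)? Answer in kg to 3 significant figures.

4.94 kg

Volume: 137,000 US gal × 3.785 L/gal = 518,545 L.
After draining 53% and refilling: 211 × 0.47 + 28 × 0.53 = 114.01 ppm.
Deficit to target: 123 − 114.01 = 8.99 mg/L.
As CaCO₃: 8.99 mg/L × 518,545 L = 4662 g; ÷ 50 g/eq ÷ 2 = 46.62 mol Na₂CO₃.
Mass: 46.62 × 106 = 4941 g.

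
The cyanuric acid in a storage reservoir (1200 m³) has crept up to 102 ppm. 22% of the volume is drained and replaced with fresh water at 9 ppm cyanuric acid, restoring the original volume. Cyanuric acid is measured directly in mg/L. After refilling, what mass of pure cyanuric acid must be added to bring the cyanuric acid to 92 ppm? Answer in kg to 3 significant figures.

12.6 kg

Volume: 1200 m³ = 1,200,000 L.
After draining 22% and refilling: 102 × 0.78 + 9 × 0.22 = 81.54 ppm.
Deficit to target: 92 − 81.54 = 10.46 mg/L.
Mass: 10.46 mg/L × 1,200,000 L = 12,550 g cyanuric acid.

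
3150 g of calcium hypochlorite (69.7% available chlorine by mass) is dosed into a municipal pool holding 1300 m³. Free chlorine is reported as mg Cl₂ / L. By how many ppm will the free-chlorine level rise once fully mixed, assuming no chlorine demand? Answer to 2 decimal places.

1.69 ppm

Volume: 1300 m³ = 1,300,000 L.
Available chlorine delivered: 3150 g × 0.697 = 2196 g as Cl₂.
Concentration rise: 2196 g / 1,300,000 L = 1.689 mg/L = 1.69 ppm.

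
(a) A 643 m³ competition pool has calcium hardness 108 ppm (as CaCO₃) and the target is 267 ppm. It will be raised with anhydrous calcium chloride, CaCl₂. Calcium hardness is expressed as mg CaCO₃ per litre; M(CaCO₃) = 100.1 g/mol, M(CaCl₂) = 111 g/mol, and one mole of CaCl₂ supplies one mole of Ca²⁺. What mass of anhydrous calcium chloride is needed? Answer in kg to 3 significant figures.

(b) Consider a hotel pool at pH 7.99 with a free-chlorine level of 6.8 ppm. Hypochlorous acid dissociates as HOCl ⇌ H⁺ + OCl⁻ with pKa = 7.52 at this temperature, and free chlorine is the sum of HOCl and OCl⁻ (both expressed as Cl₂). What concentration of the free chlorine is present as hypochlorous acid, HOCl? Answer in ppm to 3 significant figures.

(a) 113 kg; (b) 1.72 ppm

(a) Volume: 643 m³ = 643,000 L.
(a) Hardness to add: (267 − 108) = 159 mg/L as CaCO₃ × 643,000 L = 102,200 g as CaCO₃.
(a) Moles of Ca²⁺ (1 mol Ca²⁺ ≡ 1 mol CaCO₃): 102,200 / 100.1 g/mol = 1021 mol.
(a) Mass of CaCl₂: 1021 × 111 = 113,400 g.

(b) [OCl⁻]/[HOCl] = 10^(pH − pKa) = 10^(7.99 − 7.52) = 10^0.47 = 2.951.
(b) Fraction as HOCl = 1 / (1 + 2.951) = 0.2531.
(b) HOCl = 0.2531 × 6.8 ppm = 1.721 ppm.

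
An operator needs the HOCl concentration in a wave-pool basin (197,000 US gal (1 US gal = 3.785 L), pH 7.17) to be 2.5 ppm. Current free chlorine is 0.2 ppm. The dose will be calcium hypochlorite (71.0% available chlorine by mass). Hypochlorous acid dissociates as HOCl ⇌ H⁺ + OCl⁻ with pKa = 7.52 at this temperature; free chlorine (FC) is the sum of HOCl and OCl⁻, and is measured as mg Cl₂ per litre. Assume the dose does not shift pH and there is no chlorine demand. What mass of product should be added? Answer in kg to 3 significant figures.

3.59 kg

Volume: 197,000 US gal × 3.785 L/gal = 745,645 L.
[OCl⁻]/[HOCl] = 10^(pH − pKa) = 10^(7.17 − 7.52) = 0.4467; fraction as HOCl = 1/(1 + 0.4467) = 0.6912.
Free chlorine required for 2.5 ppm HOCl: 2.5 / 0.6912 = 3.617 ppm.
FC to add: 3.617 − 0.2 = 3.417 mg/L as Cl₂.
Cl₂ equivalent: 3.417 mg/L × 745,645 L = 2548 g.
Product at 71.0% available Cl: 2548 / 0.71 = 3588 g.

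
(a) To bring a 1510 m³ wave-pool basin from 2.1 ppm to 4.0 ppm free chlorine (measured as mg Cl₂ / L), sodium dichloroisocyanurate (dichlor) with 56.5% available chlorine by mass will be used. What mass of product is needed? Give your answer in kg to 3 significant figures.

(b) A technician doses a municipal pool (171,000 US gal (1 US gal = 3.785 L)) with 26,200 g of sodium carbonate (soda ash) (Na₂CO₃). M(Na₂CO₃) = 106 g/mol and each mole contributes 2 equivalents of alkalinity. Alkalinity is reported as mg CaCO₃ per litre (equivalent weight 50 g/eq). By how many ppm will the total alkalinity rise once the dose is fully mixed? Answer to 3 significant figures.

(a) Volume: 1510 m³ = 1,510,000 L.
(a) Chlorine deficit: 4.0 − 2.1 = 1.9 ppm = 1.9 mg/L as Cl₂.
(a) Cl₂ equivalent needed: 1.9 mg/L × 1,510,000 L = 2,869,000 mg = 2869 g.
(a) Product at 56.5% available chlorine: 2869 / 0.565 = 5078 g.

(b) Volume: 171,000 US gal × 3.785 L/gal = 647,235 L.
(b) Moles of Na₂CO₃: 26,200 g ÷ 106 g/mol = 247.2 mol → 494.3 eq of alkalinity.
(b) As CaCO₃: 494.3 eq × 50 g/eq = 24,720 g.
(b) Rise: 24,720 g / 647,235 L × 1000 = 38.19 mg/L.

(a) 5.08 kg; (b) 38.2 ppm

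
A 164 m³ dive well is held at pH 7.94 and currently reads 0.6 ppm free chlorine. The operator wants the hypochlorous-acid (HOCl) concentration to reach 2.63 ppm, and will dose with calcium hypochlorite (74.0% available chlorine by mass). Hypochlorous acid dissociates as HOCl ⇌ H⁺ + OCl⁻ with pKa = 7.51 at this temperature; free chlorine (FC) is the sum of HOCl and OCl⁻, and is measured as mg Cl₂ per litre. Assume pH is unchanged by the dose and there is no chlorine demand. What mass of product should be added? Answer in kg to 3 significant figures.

2.02 kg

Volume: 164 m³ = 164,000 L.
[OCl⁻]/[HOCl] = 10^(pH − pKa) = 10^(7.94 − 7.51) = 2.692; fraction as HOCl = 1/(1 + 2.692) = 0.2709.
Free chlorine required for 2.63 ppm HOCl: 2.63 / 0.2709 = 9.709 ppm.
FC to add: 9.709 − 0.6 = 9.109 mg/L as Cl₂.
Cl₂ equivalent: 9.109 mg/L × 164,000 L = 1494 g.
Product at 74.0% available Cl: 1494 / 0.74 = 2019 g.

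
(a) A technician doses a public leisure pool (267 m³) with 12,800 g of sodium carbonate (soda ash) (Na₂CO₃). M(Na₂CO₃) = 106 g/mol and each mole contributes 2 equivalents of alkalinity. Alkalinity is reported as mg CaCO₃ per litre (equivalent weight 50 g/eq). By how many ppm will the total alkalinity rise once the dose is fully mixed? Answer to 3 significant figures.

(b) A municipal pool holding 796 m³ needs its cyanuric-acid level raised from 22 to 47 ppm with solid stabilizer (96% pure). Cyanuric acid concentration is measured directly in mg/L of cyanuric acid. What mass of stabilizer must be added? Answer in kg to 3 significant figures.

(a) Volume: 267 m³ = 267,000 L.
(a) Moles of Na₂CO₃: 12,800 g ÷ 106 g/mol = 120.8 mol → 241.5 eq of alkalinity.
(a) As CaCO₃: 241.5 eq × 50 g/eq = 12,080 g.
(a) Rise: 12,080 g / 267,000 L × 1000 = 45.23 mg/L.

(b) Volume: 796 m³ = 796,000 L.
(b) CYA to add: (47 − 22) = 25 mg/L × 796,000 L = 19,900 g cyanuric acid.
(b) At 96% purity: 19,900 / 0.96 = 20,730 g product.

(a) 45.2 ppm; (b) 20.7 kg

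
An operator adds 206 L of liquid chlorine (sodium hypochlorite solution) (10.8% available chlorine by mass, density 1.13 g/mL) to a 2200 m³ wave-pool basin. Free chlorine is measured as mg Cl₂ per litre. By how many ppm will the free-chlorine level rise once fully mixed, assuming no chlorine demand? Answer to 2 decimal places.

11.43 ppm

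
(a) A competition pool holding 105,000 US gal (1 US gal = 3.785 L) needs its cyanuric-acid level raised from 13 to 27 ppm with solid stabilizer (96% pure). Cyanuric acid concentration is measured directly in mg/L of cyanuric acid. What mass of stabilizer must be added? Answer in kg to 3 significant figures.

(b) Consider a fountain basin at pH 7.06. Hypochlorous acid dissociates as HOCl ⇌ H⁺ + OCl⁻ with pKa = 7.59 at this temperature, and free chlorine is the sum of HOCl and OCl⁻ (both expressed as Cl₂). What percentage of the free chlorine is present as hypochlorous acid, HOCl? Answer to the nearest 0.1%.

(a) 5.80 kg; (b) 77.2%

(a) Volume: 105,000 US gal × 3.785 L/gal = 397,425 L.
(a) CYA to add: (27 − 13) = 14 mg/L × 397,425 L = 5564 g cyanuric acid.
(a) At 96% purity: 5564 / 0.96 = 5796 g product.

(b) [OCl⁻]/[HOCl] = 10^(pH − pKa) = 10^(7.06 − 7.59) = 10^-0.53 = 0.2951.
(b) Fraction as HOCl = 1 / (1 + 0.2951) = 0.7721.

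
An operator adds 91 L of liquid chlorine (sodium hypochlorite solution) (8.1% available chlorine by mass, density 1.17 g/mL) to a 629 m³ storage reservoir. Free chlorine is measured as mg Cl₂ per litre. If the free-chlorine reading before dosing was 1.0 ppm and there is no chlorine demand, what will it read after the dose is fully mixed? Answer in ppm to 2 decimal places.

Volume: 629 m³ = 629,000 L.
Mass of solution: 91 L × 1000 mL/L × 1.17 g/mL = 106,500 g.
Available chlorine delivered: 106,500 g × 0.081 = 8624 g as Cl₂.
Concentration rise: 8624 g / 629,000 L = 13.71 mg/L = 13.71 ppm.
Final FC: 1.0 + 13.71 = 14.71 ppm.

14.71 ppm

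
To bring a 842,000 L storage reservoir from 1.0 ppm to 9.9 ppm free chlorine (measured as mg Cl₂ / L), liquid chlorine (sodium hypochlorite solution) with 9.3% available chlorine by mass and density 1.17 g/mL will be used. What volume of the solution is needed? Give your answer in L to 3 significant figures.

Chlorine deficit: 9.9 − 1.0 = 8.9 ppm = 8.9 mg/L as Cl₂.
Cl₂ equivalent needed: 8.9 mg/L × 842,000 L = 7,494,000 mg = 7494 g.
Product at 9.3% available chlorine: 7494 / 0.093 = 80,580 g.
Volume at density 1.17 g/mL: 80,580 g ÷ 1.17 g/mL = 68,870 mL.

68.9 L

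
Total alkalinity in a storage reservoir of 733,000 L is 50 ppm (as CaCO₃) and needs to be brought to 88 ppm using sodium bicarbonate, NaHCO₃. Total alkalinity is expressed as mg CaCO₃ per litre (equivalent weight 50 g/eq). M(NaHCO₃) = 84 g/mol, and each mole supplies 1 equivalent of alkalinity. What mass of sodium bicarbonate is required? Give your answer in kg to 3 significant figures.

Alkalinity to add: (88 − 50) = 38 mg/L as CaCO₃ × 733,000 L = 27,850 g as CaCO₃.
Equivalents: 27,850 g ÷ 50 g/eq = 557.1 eq.
NaHCO₃ supplies 1 eq per mole → 557.1 mol.
Mass: 557.1 mol × 84 g/mol = 46,790 g.

46.8 kg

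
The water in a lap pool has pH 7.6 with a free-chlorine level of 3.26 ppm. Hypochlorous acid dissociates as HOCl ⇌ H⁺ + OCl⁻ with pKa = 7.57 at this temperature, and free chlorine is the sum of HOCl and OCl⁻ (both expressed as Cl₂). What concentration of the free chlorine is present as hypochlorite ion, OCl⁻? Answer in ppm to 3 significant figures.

1.69 ppm

[OCl⁻]/[HOCl] = 10^(pH − pKa) = 10^(7.6 − 7.57) = 10^0.03 = 1.072.
Fraction as HOCl = 1 / (1 + 1.072) = 0.4827.
OCl⁻ = (1 − 0.4827) × 3.26 ppm = 1.686 ppm.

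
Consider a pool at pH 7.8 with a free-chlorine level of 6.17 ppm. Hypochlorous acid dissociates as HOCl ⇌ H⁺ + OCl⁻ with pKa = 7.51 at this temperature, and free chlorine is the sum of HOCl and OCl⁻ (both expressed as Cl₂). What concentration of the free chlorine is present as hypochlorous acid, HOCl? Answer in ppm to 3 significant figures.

2.09 ppm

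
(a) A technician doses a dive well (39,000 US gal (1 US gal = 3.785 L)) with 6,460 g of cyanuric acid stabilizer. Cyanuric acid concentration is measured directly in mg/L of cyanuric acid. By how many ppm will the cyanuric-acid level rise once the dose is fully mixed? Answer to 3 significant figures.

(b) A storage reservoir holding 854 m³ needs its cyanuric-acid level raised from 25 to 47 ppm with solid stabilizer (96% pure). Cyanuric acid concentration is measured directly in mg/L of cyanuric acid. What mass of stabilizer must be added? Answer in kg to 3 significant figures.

(a) Volume: 39,000 US gal × 3.785 L/gal = 147,615 L.
(a) Rise: 6,460 g / 147,615 L × 1000 = 43.76 mg/L.

(b) Volume: 854 m³ = 854,000 L.
(b) CYA to add: (47 − 25) = 22 mg/L × 854,000 L = 18,790 g cyanuric acid.
(b) At 96% purity: 18,790 / 0.96 = 19,570 g product.

(a) 43.8 ppm; (b) 19.6 kg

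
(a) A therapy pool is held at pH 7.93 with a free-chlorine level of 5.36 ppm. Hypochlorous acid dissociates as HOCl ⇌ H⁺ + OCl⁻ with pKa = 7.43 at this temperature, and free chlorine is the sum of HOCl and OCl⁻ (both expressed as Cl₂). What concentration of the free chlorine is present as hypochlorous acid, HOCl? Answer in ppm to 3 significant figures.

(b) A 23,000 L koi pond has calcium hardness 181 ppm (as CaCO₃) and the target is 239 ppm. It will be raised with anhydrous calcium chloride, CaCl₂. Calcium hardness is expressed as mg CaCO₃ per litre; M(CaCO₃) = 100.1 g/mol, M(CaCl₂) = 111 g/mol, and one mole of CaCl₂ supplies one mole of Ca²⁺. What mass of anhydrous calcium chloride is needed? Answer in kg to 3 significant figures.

(a) [OCl⁻]/[HOCl] = 10^(pH − pKa) = 10^(7.93 − 7.43) = 10^0.50 = 3.162.
(a) Fraction as HOCl = 1 / (1 + 3.162) = 0.2403.
(a) HOCl = 0.2403 × 5.36 ppm = 1.288 ppm.

(b) Hardness to add: (239 − 181) = 58 mg/L as CaCO₃ × 23,000 L = 1334 g as CaCO₃.
(b) Moles of Ca²⁺ (1 mol Ca²⁺ ≡ 1 mol CaCO₃): 1334 / 100.1 g/mol = 13.33 mol.
(b) Mass of CaCl₂: 13.33 × 111 = 1479 g.

(a) 1.29 ppm; (b) 1.48 kg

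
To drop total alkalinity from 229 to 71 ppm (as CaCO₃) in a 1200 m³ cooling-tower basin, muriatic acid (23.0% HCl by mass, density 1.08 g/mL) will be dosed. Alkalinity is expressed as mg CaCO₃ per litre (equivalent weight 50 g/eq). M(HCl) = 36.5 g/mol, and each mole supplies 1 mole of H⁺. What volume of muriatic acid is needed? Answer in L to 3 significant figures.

Volume: 1200 m³ = 1,200,000 L.
Alkalinity to neutralize: (229 − 71) = 158 mg/L as CaCO₃ × 1,200,000 L = 189,600 g as CaCO₃.
Equivalents of H⁺ required: 189,600 ÷ 50 g/eq = 3792 eq = 3792 mol HCl.
Mass of HCl: 3792 × 36.5 = 138,400 g.
Mass of 23.0% solution: 138,400 / 0.23 = 601,800 g.
Volume: 601,800 g ÷ 1.08 g/mL = 557,200 mL.

557 L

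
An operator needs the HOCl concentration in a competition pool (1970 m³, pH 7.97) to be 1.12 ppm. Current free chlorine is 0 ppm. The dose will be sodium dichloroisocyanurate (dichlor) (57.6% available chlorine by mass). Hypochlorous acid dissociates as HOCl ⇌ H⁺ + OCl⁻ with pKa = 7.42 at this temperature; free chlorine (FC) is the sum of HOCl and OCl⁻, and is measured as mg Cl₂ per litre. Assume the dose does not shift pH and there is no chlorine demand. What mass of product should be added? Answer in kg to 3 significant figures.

Volume: 1970 m³ = 1,970,000 L.
[OCl⁻]/[HOCl] = 10^(pH − pKa) = 10^(7.97 − 7.42) = 3.548; fraction as HOCl = 1/(1 + 3.548) = 0.2199.
Free chlorine required for 1.12 ppm HOCl: 1.12 / 0.2199 = 5.094 ppm.
FC to add: 5.094 − 0 = 5.094 mg/L as Cl₂.
Cl₂ equivalent: 5.094 mg/L × 1,970,000 L = 10,040 g.
Product at 57.6% available Cl: 10,040 / 0.576 = 17,420 g.

17.4 kg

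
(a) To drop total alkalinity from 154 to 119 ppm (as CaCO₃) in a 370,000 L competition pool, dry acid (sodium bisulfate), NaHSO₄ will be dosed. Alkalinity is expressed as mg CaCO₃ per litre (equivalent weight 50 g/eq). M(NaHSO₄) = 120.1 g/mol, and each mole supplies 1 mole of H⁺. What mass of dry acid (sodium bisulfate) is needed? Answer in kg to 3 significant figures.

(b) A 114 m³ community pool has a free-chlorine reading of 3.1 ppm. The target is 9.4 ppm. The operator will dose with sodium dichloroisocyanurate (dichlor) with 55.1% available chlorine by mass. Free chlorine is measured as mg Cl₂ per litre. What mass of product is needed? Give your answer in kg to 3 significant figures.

(a) Alkalinity to neutralize: (154 − 119) = 35 mg/L as CaCO₃ × 370,000 L = 12,950 g as CaCO₃.
(a) Equivalents of H⁺ required: 12,950 ÷ 50 g/eq = 259 eq = 259 mol NaHSO₄.
(a) Mass of NaHSO₄: 259 × 120.1 = 31,110 g.

(b) Volume: 114 m³ = 114,000 L.
(b) Chlorine deficit: 9.4 − 3.1 = 6.3 ppm = 6.3 mg/L as Cl₂.
(b) Cl₂ equivalent needed: 6.3 mg/L × 114,000 L = 718,200 mg = 718.2 g.
(b) Product at 55.1% available chlorine: 718.2 / 0.551 = 1303 g.

(a) 31.1 kg; (b) 1.30 kg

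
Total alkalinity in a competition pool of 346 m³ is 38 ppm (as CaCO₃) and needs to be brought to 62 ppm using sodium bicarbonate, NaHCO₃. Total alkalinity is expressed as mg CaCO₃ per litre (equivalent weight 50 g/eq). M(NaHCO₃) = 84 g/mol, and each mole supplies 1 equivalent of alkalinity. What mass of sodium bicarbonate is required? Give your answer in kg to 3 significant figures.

Volume: 346 m³ = 346,000 L.
Alkalinity to add: (62 − 38) = 24 mg/L as CaCO₃ × 346,000 L = 8304 g as CaCO₃.
Equivalents: 8304 g ÷ 50 g/eq = 166.1 eq.
NaHCO₃ supplies 1 eq per mole → 166.1 mol.
Mass: 166.1 mol × 84 g/mol = 13,950 g.

14.0 kg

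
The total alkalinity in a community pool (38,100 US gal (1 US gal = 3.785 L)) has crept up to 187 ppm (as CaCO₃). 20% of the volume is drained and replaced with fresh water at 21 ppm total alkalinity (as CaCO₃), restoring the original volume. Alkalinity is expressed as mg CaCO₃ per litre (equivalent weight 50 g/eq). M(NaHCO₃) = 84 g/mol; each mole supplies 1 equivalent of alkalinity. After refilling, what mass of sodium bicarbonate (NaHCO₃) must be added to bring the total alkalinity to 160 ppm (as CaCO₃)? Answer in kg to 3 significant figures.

Volume: 38,100 US gal × 3.785 L/gal = 144,208 L.
After draining 20% and refilling: 187 × 0.80 + 21 × 0.20 = 153.8 ppm.
Deficit to target: 160 − 153.8 = 6.2 mg/L.
As CaCO₃: 6.2 mg/L × 144,208 L = 894.1 g; ÷ 50 g/eq ÷ 1 = 17.88 mol NaHCO₃.
Mass: 17.88 × 84 = 1502 g.

1.50 kg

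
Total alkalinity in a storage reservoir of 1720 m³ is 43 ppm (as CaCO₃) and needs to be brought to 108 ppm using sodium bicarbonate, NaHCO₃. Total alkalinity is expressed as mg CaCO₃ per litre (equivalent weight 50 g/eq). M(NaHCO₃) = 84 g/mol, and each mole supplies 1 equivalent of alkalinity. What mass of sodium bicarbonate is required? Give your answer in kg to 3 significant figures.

188 kg

Volume: 1720 m³ = 1,720,000 L.
Alkalinity to add: (108 − 43) = 65 mg/L as CaCO₃ × 1,720,000 L = 111,800 g as CaCO₃.
Equivalents: 111,800 g ÷ 50 g/eq = 2236 eq.
NaHCO₃ supplies 1 eq per mole → 2236 mol.
Mass: 2236 mol × 84 g/mol = 187,800 g.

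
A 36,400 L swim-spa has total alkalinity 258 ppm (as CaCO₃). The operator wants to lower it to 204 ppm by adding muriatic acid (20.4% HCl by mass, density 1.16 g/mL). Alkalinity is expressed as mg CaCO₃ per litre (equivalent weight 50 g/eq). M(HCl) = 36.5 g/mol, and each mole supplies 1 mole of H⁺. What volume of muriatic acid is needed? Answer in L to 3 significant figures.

Alkalinity to neutralize: (258 − 204) = 54 mg/L as CaCO₃ × 36,400 L = 1966 g as CaCO₃.
Equivalents of H⁺ required: 1966 ÷ 50 g/eq = 39.31 eq = 39.31 mol HCl.
Mass of HCl: 39.31 × 36.5 = 1435 g.
Mass of 20.4% solution: 1435 / 0.204 = 7034 g.
Volume: 7034 g ÷ 1.16 g/mL = 6064 mL.

6.06 L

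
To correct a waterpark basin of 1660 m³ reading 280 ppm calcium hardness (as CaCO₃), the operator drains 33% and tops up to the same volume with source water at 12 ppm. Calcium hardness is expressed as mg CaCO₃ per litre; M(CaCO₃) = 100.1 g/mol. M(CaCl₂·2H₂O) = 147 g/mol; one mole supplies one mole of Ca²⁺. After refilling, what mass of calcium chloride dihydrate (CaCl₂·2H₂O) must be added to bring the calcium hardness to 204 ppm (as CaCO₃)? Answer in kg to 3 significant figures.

30.3 kg

Volume: 1660 m³ = 1,660,000 L.
After draining 33% and refilling: 280 × 0.67 + 12 × 0.33 = 191.56 ppm.
Deficit to target: 204 − 191.56 = 12.44 mg/L.
As CaCO₃: 12.44 mg/L × 1,660,000 L = 20,650 g; ÷ 100.1 = 206.3 mol Ca²⁺.
Mass: 206.3 × 147 = 30,330 g.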